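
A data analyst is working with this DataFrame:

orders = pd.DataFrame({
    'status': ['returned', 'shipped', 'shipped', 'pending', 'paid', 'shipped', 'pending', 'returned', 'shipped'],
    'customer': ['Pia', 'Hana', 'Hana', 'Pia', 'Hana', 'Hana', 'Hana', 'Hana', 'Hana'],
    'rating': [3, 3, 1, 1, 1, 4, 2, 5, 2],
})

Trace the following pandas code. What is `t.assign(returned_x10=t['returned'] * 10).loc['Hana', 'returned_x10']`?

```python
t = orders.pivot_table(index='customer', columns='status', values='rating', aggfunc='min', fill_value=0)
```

pivot: rows=customer, cols=status, min(rating):
status    paid  pending  returned  shipped
customer                                  
Hana         1        2         5        1
Pia          0        1         3        0
add column returned_x10 = t['returned'] * 10:
status    paid  pending  returned  shipped  returned_x10
customer                                                
Hana         1        2         5        1            50
Pia          0        1         3        0            30
Hence 50.

50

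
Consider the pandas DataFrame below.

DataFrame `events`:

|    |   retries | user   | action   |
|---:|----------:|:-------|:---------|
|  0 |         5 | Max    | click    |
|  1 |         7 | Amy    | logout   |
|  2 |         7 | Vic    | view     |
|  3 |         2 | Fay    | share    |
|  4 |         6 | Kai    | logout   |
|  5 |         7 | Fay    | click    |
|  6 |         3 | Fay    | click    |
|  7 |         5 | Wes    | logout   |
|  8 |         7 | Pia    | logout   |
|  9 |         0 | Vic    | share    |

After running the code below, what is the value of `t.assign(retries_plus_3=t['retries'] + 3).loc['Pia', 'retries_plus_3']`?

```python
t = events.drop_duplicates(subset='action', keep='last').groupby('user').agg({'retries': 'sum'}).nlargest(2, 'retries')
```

10

drop duplicate action (keep=last):
   retries user  action
2        7  Vic    view
6        3  Fay   click
8        7  Pia  logout
9        0  Vic   share
group by user, sum of retries:
      retries
user         
Fay         3
Pia         7
Vic         7
take 2 rows with largest retries:
      retries
user         
Pia         7
Vic         7
add column retries_plus_3 = t['retries'] + 3:
      retries  retries_plus_3
user                         
Pia         7              10
Vic         7              10
Then the value at row 'Pia', column 'retries_plus_3': 10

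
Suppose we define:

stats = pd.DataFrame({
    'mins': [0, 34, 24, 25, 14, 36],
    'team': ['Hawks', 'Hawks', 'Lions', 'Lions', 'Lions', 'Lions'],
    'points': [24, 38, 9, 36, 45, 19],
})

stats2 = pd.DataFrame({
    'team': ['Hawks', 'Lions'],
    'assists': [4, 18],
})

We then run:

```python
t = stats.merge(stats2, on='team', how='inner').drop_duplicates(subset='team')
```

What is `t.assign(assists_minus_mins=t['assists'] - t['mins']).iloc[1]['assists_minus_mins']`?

-6

merge on 'team' (how='inner') → 6 rows:
   mins   team  points  assists
0     0  Hawks      24        4
1    34  Hawks      38        4
2    24  Lions       9       18
3    25  Lions      36       18
4    14  Lions      45       18
5    36  Lions      19       18
drop duplicate team (keep=first):
   mins   team  points  assists
0     0  Hawks      24        4
2    24  Lions       9       18
add column assists_minus_mins = t['assists'] - t['mins']:
   mins   team  points  assists  assists_minus_mins
0     0  Hawks      24        4                   4
2    24  Lions       9       18                  -6
The value at position 1, column 'assists_minus_mins' is -6.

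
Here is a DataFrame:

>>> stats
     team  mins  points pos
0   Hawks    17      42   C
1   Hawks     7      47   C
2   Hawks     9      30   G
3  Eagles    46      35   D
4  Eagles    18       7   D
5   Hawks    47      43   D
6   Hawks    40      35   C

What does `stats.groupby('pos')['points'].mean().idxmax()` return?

C

group by pos, mean of points:
pos
C    41.333333
D    28.333333
G    30.000000
Name: points, dtype: float64
Hence C.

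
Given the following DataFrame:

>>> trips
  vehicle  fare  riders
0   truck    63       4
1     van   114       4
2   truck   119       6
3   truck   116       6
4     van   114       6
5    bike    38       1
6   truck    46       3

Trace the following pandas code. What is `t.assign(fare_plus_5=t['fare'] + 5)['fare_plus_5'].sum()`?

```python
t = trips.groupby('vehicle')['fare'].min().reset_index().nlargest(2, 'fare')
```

group by vehicle, min of fare:
vehicle
bike      38
truck     46
van      114
Name: fare, dtype: int64
reset_index():
  vehicle  fare
0    bike    38
1   truck    46
2     van   114
take 2 rows with largest fare:
  vehicle  fare
2     van   114
1   truck    46
add column fare_plus_5 = t['fare'] + 5:
  vehicle  fare  fare_plus_5
2     van   114          119
1   truck    46           51

170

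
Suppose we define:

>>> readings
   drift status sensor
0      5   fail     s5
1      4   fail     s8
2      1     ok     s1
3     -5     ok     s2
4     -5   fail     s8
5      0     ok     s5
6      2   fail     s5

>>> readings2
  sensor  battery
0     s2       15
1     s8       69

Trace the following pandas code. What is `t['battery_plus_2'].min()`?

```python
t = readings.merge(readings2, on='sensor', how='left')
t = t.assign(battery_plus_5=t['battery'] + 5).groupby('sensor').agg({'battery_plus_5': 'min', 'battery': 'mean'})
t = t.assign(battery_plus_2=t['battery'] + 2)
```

17.0

merge on 'sensor' (how='left') → 7 rows:
   drift status sensor  battery
0      5   fail     s5      NaN
1      4   fail     s8     69.0
2      1     ok     s1      NaN
3     -5     ok     s2     15.0
4     -5   fail     s8     69.0
5      0     ok     s5      NaN
6      2   fail     s5      NaN
add column battery_plus_5 = t['battery'] + 5:
   drift status sensor  battery  battery_plus_5
0      5   fail     s5      NaN             NaN
1      4   fail     s8     69.0            74.0
2      1     ok     s1      NaN             NaN
3     -5     ok     s2     15.0            20.0
4     -5   fail     s8     69.0            74.0
5      0     ok     s5      NaN             NaN
6      2   fail     s5      NaN             NaN
group by sensor: min(battery_plus_5), mean(battery):
        battery_plus_5  battery
sensor                         
s1                 NaN      NaN
s2                20.0     15.0
s5                 NaN      NaN
s8                74.0     69.0
add column battery_plus_2 = t['battery'] + 2:
        battery_plus_5  battery  battery_plus_2
sensor                                         
s1                 NaN      NaN             NaN
s2                20.0     15.0            17.0
s5                 NaN      NaN             NaN
s8                74.0     69.0            71.0
Finally, min of column 'battery_plus_2' = 17.0.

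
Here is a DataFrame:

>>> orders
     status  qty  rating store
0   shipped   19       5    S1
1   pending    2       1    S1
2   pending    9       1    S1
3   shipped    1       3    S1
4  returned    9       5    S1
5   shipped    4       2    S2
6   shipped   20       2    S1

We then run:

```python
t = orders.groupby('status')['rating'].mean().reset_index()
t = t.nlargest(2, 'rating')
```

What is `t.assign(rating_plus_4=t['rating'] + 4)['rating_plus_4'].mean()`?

8.0

group by status, mean of rating:
status
pending     1.0
returned    5.0
shipped     3.0
Name: rating, dtype: float64
reset_index():
     status  rating
0   pending     1.0
1  returned     5.0
2   shipped     3.0
take 2 rows with largest rating:
     status  rating
1  returned     5.0
2   shipped     3.0
add column rating_plus_4 = t['rating'] + 4:
     status  rating  rating_plus_4
1  returned     5.0            9.0
2   shipped     3.0            7.0
Reading off the mean of column 'rating_plus_4', we get 8.0.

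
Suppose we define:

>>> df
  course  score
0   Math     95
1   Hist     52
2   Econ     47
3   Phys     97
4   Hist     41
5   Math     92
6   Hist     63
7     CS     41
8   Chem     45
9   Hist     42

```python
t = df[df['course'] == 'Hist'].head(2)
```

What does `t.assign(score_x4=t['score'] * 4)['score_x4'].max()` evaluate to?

208

filter rows where course == 'Hist':
  course  score
1   Hist     52
4   Hist     41
6   Hist     63
9   Hist     42
take first 2 rows:
  course  score
1   Hist     52
4   Hist     41
add column score_x4 = t['score'] * 4:
  course  score  score_x4
1   Hist     52       208
4   Hist     41       164
Then the max of column 'score_x4': 208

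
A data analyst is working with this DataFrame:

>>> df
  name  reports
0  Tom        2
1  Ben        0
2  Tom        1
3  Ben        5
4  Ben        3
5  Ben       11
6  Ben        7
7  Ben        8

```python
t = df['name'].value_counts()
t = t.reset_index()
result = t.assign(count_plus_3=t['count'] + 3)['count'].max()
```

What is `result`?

6

value_counts of name:
name
Ben    6
Tom    2
Name: count, dtype: int64
reset_index():
  name  count
0  Ben      6
1  Tom      2
add column count_plus_3 = t['count'] + 3:
  name  count  count_plus_3
0  Ben      6             9
1  Tom      2             5
Then the max of column 'count': 6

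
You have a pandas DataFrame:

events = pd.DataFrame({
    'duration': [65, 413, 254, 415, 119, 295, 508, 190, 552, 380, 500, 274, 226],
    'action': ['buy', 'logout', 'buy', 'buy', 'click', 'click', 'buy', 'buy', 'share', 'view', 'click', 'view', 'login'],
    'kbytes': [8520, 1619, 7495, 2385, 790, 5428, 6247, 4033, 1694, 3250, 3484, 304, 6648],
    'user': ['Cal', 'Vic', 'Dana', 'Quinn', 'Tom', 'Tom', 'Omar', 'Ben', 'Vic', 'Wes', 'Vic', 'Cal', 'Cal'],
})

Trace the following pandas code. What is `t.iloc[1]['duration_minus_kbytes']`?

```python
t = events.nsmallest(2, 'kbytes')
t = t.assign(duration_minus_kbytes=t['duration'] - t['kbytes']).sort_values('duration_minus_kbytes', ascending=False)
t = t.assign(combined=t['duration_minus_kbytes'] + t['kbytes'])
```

-671

take 2 rows with smallest kbytes:
    duration action  kbytes user
11       274   view     304  Cal
4        119  click     790  Tom
add column duration_minus_kbytes = t['duration'] - t['kbytes']:
    duration action  kbytes user  duration_minus_kbytes
11       274   view     304  Cal                    -30
4        119  click     790  Tom                   -671
sort by duration_minus_kbytes descending:
    duration action  kbytes user  duration_minus_kbytes
11       274   view     304  Cal                    -30
4        119  click     790  Tom                   -671
add column combined = t['duration_minus_kbytes'] + t['kbytes']:
    duration action  kbytes user  duration_minus_kbytes  combined
11       274   view     304  Cal                    -30       274
4        119  click     790  Tom                   -671       119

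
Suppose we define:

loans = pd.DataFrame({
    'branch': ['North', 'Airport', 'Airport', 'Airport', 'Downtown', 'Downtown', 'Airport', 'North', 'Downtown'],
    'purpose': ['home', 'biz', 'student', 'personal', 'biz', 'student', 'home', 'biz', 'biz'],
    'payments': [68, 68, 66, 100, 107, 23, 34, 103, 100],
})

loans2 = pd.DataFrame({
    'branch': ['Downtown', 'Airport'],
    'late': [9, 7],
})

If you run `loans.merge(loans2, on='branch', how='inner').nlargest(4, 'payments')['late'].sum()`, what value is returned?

merge on 'branch' (how='inner') → 7 rows:
     branch   purpose  payments  late
0   Airport       biz        68     7
1   Airport   student        66     7
2   Airport  personal       100     7
3  Downtown       biz       107     9
4  Downtown   student        23     9
5   Airport      home        34     7
6  Downtown       biz       100     9
take 4 rows with largest payments:
     branch   purpose  payments  late
3  Downtown       biz       107     9
2   Airport  personal       100     7
6  Downtown       biz       100     9
0   Airport       biz        68     7
So sum() = 32.

32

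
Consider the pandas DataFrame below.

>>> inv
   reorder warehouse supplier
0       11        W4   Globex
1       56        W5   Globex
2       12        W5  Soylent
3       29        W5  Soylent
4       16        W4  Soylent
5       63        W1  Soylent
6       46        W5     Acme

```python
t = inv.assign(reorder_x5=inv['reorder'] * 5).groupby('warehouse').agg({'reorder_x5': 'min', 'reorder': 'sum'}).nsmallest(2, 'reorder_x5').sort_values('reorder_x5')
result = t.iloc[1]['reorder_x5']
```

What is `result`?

add column reorder_x5 = inv['reorder'] * 5:
   reorder warehouse supplier  reorder_x5
0       11        W4   Globex          55
1       56        W5   Globex         280
2       12        W5  Soylent          60
3       29        W5  Soylent         145
4       16        W4  Soylent          80
5       63        W1  Soylent         315
6       46        W5     Acme         230
group by warehouse: min(reorder_x5), sum(reorder):
           reorder_x5  reorder
warehouse                     
W1                315       63
W4                 55       27
W5                 60      143
take 2 rows with smallest reorder_x5:
           reorder_x5  reorder
warehouse                     
W4                 55       27
W5                 60      143
sort by reorder_x5:
           reorder_x5  reorder
warehouse                     
W4                 55       27
W5                 60      143
Hence 60.

60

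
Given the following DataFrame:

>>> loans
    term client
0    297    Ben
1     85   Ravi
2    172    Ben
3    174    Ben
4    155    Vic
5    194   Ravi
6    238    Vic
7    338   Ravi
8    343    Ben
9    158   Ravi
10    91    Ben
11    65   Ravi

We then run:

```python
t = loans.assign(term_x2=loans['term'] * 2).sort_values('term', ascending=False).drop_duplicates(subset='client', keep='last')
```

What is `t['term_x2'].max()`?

add column term_x2 = loans['term'] * 2:
    term client  term_x2
0    297    Ben      594
1     85   Ravi      170
2    172    Ben      344
3    174    Ben      348
4    155    Vic      310
5    194   Ravi      388
6    238    Vic      476
7    338   Ravi      676
8    343    Ben      686
9    158   Ravi      316
10    91    Ben      182
11    65   Ravi      130
sort by term descending:
    term client  term_x2
8    343    Ben      686
7    338   Ravi      676
0    297    Ben      594
6    238    Vic      476
5    194   Ravi      388
3    174    Ben      348
2    172    Ben      344
9    158   Ravi      316
4    155    Vic      310
10    91    Ben      182
1     85   Ravi      170
11    65   Ravi      130
drop duplicate client (keep=last):
    term client  term_x2
4    155    Vic      310
10    91    Ben      182
11    65   Ravi      130
Hence 310.

310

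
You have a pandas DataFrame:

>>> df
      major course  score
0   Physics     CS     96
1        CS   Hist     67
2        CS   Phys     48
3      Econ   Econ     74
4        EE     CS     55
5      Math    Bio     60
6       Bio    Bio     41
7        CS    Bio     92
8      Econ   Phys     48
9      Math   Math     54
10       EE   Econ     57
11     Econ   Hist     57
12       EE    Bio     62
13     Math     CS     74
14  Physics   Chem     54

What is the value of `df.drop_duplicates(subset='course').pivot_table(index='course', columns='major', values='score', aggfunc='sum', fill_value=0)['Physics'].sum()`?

150

drop duplicate course (keep=first):
      major course  score
0   Physics     CS     96
1        CS   Hist     67
2        CS   Phys     48
3      Econ   Econ     74
5      Math    Bio     60
9      Math   Math     54
14  Physics   Chem     54
pivot: rows=course, cols=major, sum(score):
major   CS  Econ  Math  Physics
course                         
Bio      0     0    60        0
CS       0     0     0       96
Chem     0     0     0       54
Econ     0    74     0        0
Hist    67     0     0        0
Math     0     0    54        0
Phys    48     0     0        0
Then the sum of column 'Physics': 150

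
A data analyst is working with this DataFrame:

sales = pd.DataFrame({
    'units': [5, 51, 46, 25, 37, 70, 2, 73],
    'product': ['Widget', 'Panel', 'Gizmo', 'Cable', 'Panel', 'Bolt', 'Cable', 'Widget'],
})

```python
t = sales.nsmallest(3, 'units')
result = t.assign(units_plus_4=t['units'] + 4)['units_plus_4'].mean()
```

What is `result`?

14.6666666667

take 3 rows with smallest units:
   units product
6      2   Cable
0      5  Widget
3     25   Cable
add column units_plus_4 = t['units'] + 4:
   units product  units_plus_4
6      2   Cable             6
0      5  Widget             9
3     25   Cable            29
mean of column 'units_plus_4' → 14.6666666667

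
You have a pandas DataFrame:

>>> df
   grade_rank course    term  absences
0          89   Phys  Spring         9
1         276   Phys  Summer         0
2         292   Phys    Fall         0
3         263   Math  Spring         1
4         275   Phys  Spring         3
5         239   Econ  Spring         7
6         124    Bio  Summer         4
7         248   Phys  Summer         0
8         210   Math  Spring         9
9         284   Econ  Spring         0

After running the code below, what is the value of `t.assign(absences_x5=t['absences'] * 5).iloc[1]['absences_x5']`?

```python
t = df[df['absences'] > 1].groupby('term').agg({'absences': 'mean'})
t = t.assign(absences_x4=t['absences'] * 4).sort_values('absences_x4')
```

35.0

filter rows where absences > 1:
   grade_rank course    term  absences
0          89   Phys  Spring         9
4         275   Phys  Spring         3
5         239   Econ  Spring         7
6         124    Bio  Summer         4
8         210   Math  Spring         9
group by term, mean of absences:
        absences
term            
Spring       7.0
Summer       4.0
add column absences_x4 = t['absences'] * 4:
        absences  absences_x4
term                         
Spring       7.0         28.0
Summer       4.0         16.0
sort by absences_x4:
        absences  absences_x4
term                         
Summer       4.0         16.0
Spring       7.0         28.0
add column absences_x5 = t['absences'] * 5:
        absences  absences_x4  absences_x5
term                                      
Summer       4.0         16.0         20.0
Spring       7.0         28.0         35.0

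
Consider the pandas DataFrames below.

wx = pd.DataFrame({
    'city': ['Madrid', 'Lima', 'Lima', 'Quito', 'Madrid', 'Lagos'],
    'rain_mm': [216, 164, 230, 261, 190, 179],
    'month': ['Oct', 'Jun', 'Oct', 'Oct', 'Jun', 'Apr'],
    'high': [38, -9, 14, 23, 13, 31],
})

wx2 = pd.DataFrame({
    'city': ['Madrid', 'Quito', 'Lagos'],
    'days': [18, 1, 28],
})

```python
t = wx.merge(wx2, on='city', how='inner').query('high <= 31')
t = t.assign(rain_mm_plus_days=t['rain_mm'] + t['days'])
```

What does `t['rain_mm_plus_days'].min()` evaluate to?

207

merge on 'city' (how='inner') → 4 rows:
     city  rain_mm month  high  days
0  Madrid      216   Oct    38    18
1   Quito      261   Oct    23     1
2  Madrid      190   Jun    13    18
3   Lagos      179   Apr    31    28
filter rows where high <= 31:
     city  rain_mm month  high  days
1   Quito      261   Oct    23     1
2  Madrid      190   Jun    13    18
3   Lagos      179   Apr    31    28
add column rain_mm_plus_days = t['rain_mm'] + t['days']:
     city  rain_mm month  high  days  rain_mm_plus_days
1   Quito      261   Oct    23     1                262
2  Madrid      190   Jun    13    18                208
3   Lagos      179   Apr    31    28                207
Finally, min of column 'rain_mm_plus_days' = 207.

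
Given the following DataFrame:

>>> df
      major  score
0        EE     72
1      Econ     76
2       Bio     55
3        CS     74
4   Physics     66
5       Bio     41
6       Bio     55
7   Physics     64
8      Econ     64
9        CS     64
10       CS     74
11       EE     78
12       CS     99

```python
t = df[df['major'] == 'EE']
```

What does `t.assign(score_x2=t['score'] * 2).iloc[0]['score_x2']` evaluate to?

filter rows where major == 'EE':
   major  score
0     EE     72
11    EE     78
add column score_x2 = t['score'] * 2:
   major  score  score_x2
0     EE     72       144
11    EE     78       156

144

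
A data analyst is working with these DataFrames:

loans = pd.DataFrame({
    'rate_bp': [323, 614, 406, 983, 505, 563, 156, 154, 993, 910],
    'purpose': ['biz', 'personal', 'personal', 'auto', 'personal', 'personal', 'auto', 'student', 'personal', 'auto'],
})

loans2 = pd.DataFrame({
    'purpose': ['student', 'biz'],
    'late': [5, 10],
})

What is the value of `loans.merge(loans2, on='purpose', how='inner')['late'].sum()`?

merge on 'purpose' (how='inner') → 2 rows:
   rate_bp  purpose  late
0      323      biz    10
1      154  student     5
The sum of column 'late' is 15.

15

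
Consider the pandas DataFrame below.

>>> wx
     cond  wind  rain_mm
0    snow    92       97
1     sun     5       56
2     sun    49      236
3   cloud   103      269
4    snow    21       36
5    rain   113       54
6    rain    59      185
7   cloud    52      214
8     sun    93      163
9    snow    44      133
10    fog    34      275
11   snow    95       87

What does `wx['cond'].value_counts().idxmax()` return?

value_counts of cond:
cond
snow     4
sun      3
cloud    2
rain     2
fog      1
Name: count, dtype: int64
Then the label with the largest value: snow

snow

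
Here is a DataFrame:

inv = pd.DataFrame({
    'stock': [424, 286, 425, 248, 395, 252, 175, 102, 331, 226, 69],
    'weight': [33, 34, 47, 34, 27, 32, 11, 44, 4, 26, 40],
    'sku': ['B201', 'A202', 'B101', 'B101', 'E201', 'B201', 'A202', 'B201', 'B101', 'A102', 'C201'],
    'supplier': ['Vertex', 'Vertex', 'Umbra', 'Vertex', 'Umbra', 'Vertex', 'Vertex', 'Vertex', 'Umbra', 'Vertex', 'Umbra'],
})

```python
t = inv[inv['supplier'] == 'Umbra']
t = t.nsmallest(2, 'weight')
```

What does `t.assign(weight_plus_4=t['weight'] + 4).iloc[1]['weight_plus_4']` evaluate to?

filter rows where supplier == 'Umbra':
    stock  weight   sku supplier
2     425      47  B101    Umbra
4     395      27  E201    Umbra
8     331       4  B101    Umbra
10     69      40  C201    Umbra
take 2 rows with smallest weight:
   stock  weight   sku supplier
8    331       4  B101    Umbra
4    395      27  E201    Umbra
add column weight_plus_4 = t['weight'] + 4:
   stock  weight   sku supplier  weight_plus_4
8    331       4  B101    Umbra              8
4    395      27  E201    Umbra             31
Finally, value at position 1, column 'weight_plus_4' = 31.

31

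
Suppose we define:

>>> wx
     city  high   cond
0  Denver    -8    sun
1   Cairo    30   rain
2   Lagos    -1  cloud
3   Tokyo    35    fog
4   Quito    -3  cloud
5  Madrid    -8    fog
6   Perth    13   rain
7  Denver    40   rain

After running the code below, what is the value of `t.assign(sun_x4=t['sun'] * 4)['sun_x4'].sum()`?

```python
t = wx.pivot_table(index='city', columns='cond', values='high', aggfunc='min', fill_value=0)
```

pivot: rows=city, cols=cond, min(high):
cond    cloud  fog  rain  sun
city                         
Cairo       0    0    30    0
Denver      0    0    40   -8
Lagos      -1    0     0    0
Madrid      0   -8     0    0
Perth       0    0    13    0
Quito      -3    0     0    0
Tokyo       0   35     0    0
add column sun_x4 = t['sun'] * 4:
cond    cloud  fog  rain  sun  sun_x4
city                                 
Cairo       0    0    30    0       0
Denver      0    0    40   -8     -32
Lagos      -1    0     0    0       0
Madrid      0   -8     0    0       0
Perth       0    0    13    0       0
Quito      -3    0     0    0       0
Tokyo       0   35     0    0       0
Taking the sum of column 'sun_x4' gives -32.

-32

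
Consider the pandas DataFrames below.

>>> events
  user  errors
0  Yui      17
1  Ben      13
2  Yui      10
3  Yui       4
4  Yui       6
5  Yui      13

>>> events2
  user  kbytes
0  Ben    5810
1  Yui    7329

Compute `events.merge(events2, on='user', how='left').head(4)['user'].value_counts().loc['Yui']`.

3

merge on 'user' (how='left') → 6 rows:
  user  errors  kbytes
0  Yui      17    7329
1  Ben      13    5810
2  Yui      10    7329
3  Yui       4    7329
4  Yui       6    7329
5  Yui      13    7329
take first 4 rows:
  user  errors  kbytes
0  Yui      17    7329
1  Ben      13    5810
2  Yui      10    7329
3  Yui       4    7329
value_counts of user:
user
Yui    3
Ben    1
Name: count, dtype: int64
Then the value at index 'Yui': 3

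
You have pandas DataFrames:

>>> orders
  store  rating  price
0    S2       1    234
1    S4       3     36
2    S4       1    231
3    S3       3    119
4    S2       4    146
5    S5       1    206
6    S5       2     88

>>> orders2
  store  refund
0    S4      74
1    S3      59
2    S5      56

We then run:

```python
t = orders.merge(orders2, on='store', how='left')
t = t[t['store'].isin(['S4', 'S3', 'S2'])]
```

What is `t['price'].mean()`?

merge on 'store' (how='left') → 7 rows:
  store  rating  price  refund
0    S2       1    234     NaN
1    S4       3     36    74.0
2    S4       1    231    74.0
3    S3       3    119    59.0
4    S2       4    146     NaN
5    S5       1    206    56.0
6    S5       2     88    56.0
filter rows where store in ['S4', 'S3', 'S2']:
  store  rating  price  refund
0    S2       1    234     NaN
1    S4       3     36    74.0
2    S4       1    231    74.0
3    S3       3    119    59.0
4    S2       4    146     NaN
Finally, mean of column 'price' = 153.2.

153.2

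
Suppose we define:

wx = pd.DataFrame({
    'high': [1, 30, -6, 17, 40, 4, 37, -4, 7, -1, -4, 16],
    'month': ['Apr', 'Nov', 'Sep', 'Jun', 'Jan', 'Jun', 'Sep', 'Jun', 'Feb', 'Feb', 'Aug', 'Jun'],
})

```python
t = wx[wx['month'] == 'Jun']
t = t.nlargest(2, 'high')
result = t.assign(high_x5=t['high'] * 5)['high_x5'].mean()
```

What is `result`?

filter rows where month == 'Jun':
    high month
3     17   Jun
5      4   Jun
7     -4   Jun
11    16   Jun
take 2 rows with largest high:
    high month
3     17   Jun
11    16   Jun
add column high_x5 = t['high'] * 5:
    high month  high_x5
3     17   Jun       85
11    16   Jun       80
Taking the mean of column 'high_x5' gives 82.5.

82.5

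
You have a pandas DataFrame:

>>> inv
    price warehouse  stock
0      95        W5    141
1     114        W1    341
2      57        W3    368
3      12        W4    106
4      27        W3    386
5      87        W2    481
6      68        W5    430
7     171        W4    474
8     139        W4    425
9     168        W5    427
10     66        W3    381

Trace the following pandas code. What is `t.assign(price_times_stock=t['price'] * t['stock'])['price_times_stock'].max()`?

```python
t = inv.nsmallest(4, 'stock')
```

38874

take 4 rows with smallest stock:
   price warehouse  stock
3     12        W4    106
0     95        W5    141
1    114        W1    341
2     57        W3    368
add column price_times_stock = t['price'] * t['stock']:
   price warehouse  stock  price_times_stock
3     12        W4    106               1272
0     95        W5    141              13395
1    114        W1    341              38874
2     57        W3    368              20976
max of column 'price_times_stock' → 38874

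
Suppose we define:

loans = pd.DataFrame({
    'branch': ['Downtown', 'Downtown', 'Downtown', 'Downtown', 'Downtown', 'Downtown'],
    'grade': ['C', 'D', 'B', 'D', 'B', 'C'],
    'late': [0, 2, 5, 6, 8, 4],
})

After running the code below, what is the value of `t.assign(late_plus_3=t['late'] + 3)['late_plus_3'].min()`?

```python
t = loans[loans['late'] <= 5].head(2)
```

3

filter rows where late <= 5:
     branch grade  late
0  Downtown     C     0
1  Downtown     D     2
2  Downtown     B     5
5  Downtown     C     4
take first 2 rows:
     branch grade  late
0  Downtown     C     0
1  Downtown     D     2
add column late_plus_3 = t['late'] + 3:
     branch grade  late  late_plus_3
0  Downtown     C     0            3
1  Downtown     D     2            5
min of column 'late_plus_3' → 3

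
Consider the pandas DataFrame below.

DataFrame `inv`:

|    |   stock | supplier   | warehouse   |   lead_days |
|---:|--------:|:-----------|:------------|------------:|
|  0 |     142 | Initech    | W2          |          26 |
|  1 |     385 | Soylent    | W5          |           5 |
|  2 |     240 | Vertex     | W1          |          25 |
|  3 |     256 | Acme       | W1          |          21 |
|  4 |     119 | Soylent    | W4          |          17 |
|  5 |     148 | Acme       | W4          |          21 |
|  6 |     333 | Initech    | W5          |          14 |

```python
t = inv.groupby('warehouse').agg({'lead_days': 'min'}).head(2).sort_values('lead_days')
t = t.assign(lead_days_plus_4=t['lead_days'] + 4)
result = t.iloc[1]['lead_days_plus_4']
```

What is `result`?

30

group by warehouse, min of lead_days:
           lead_days
warehouse           
W1                21
W2                26
W4                17
W5                 5
take first 2 rows:
           lead_days
warehouse           
W1                21
W2                26
sort by lead_days:
           lead_days
warehouse           
W1                21
W2                26
add column lead_days_plus_4 = t['lead_days'] + 4:
           lead_days  lead_days_plus_4
warehouse                             
W1                21                25
W2                26                30
Hence 30.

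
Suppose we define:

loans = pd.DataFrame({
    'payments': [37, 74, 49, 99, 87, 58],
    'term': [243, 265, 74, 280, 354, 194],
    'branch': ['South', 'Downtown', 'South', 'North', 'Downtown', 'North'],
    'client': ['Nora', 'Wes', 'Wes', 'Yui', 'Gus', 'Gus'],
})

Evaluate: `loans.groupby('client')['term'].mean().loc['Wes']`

group by client, mean of term:
client
Gus     274.0
Nora    243.0
Wes     169.5
Yui     280.0
Name: term, dtype: float64
Hence 169.5.

169.5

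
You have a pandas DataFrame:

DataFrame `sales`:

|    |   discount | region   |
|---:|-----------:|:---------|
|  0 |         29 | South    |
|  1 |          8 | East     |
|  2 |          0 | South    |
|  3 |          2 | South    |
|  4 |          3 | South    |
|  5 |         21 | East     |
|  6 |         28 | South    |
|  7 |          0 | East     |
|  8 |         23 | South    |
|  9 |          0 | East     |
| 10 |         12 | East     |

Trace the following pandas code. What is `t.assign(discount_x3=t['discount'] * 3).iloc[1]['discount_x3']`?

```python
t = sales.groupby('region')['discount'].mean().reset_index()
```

42.5

group by region, mean of discount:
region
East      8.200000
South    14.166667
Name: discount, dtype: float64
reset_index():
  region   discount
0   East   8.200000
1  South  14.166667
add column discount_x3 = t['discount'] * 3:
  region   discount  discount_x3
0   East   8.200000         24.6
1  South  14.166667         42.5
Finally, value at position 1, column 'discount_x3' = 42.5.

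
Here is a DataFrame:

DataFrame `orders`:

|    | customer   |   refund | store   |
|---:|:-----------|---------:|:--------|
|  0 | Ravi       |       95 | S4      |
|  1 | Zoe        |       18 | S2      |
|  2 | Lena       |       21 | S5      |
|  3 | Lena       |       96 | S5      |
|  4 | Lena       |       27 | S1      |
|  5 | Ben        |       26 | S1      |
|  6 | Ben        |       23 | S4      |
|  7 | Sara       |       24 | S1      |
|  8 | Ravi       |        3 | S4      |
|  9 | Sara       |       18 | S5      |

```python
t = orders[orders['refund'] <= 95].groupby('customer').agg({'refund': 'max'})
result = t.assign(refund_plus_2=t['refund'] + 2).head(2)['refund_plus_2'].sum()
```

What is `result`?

57

filter rows where refund <= 95:
  customer  refund store
0     Ravi      95    S4
1      Zoe      18    S2
2     Lena      21    S5
4     Lena      27    S1
5      Ben      26    S1
6      Ben      23    S4
7     Sara      24    S1
8     Ravi       3    S4
9     Sara      18    S5
group by customer, max of refund:
          refund
customer        
Ben           26
Lena          27
Ravi          95
Sara          24
Zoe           18
add column refund_plus_2 = t['refund'] + 2:
          refund  refund_plus_2
customer                       
Ben           26             28
Lena          27             29
Ravi          95             97
Sara          24             26
Zoe           18             20
take first 2 rows:
          refund  refund_plus_2
customer                       
Ben           26             28
Lena          27             29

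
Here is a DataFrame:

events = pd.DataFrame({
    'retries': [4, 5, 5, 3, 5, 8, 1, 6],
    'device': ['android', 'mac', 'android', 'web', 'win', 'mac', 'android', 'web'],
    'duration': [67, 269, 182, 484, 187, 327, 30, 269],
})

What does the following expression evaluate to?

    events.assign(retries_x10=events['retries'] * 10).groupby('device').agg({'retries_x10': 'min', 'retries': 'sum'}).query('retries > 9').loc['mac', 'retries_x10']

add column retries_x10 = events['retries'] * 10:
   retries   device  duration  retries_x10
0        4  android        67           40
1        5      mac       269           50
2        5  android       182           50
3        3      web       484           30
4        5      win       187           50
5        8      mac       327           80
6        1  android        30           10
7        6      web       269           60
group by device: min(retries_x10), sum(retries):
         retries_x10  retries
device                       
android           10       10
mac               50       13
web               30        9
win               50        5
filter rows where retries > 9:
         retries_x10  retries
device                       
android           10       10
mac               50       13
Reading off the value at row 'mac', column 'retries_x10', we get 50.

50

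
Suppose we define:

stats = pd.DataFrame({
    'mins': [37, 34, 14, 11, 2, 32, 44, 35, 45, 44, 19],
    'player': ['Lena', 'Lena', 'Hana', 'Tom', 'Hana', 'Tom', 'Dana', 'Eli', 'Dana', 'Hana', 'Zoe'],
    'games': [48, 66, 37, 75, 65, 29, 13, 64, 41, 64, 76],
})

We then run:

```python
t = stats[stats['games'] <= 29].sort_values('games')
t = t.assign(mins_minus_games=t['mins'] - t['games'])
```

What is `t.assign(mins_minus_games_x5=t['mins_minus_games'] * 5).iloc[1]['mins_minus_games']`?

filter rows where games <= 29:
   mins player  games
5    32    Tom     29
6    44   Dana     13
sort by games:
   mins player  games
6    44   Dana     13
5    32    Tom     29
add column mins_minus_games = t['mins'] - t['games']:
   mins player  games  mins_minus_games
6    44   Dana     13                31
5    32    Tom     29                 3
add column mins_minus_games_x5 = t['mins_minus_games'] * 5:
   mins player  games  mins_minus_games  mins_minus_games_x5
6    44   Dana     13                31                  155
5    32    Tom     29                 3                   15

3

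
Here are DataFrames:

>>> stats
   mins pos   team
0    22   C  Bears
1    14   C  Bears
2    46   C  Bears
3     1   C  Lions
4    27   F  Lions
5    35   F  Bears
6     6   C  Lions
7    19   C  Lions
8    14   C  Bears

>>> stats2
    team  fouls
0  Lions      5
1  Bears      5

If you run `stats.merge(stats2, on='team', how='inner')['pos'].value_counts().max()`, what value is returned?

7

merge on 'team' (how='inner') → 9 rows:
   mins pos   team  fouls
0    22   C  Bears      5
1    14   C  Bears      5
2    46   C  Bears      5
3     1   C  Lions      5
4    27   F  Lions      5
5    35   F  Bears      5
6     6   C  Lions      5
7    19   C  Lions      5
8    14   C  Bears      5
value_counts of pos:
pos
C    7
F    2
Name: count, dtype: int64
Reading off the max of the resulting series, we get 7.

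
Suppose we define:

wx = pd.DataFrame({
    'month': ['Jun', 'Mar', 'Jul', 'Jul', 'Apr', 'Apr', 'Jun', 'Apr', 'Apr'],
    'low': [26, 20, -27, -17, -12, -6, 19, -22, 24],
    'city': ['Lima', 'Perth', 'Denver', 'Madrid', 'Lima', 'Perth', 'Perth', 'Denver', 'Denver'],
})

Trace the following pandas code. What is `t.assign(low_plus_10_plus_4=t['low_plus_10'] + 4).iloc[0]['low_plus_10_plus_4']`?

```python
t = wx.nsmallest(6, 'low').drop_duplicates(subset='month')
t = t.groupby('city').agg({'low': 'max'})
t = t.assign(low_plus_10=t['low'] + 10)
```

take 6 rows with smallest low:
  month  low    city
2   Jul  -27  Denver
7   Apr  -22  Denver
3   Jul  -17  Madrid
4   Apr  -12    Lima
5   Apr   -6   Perth
6   Jun   19   Perth
drop duplicate month (keep=first):
  month  low    city
2   Jul  -27  Denver
7   Apr  -22  Denver
6   Jun   19   Perth
group by city, max of low:
        low
city       
Denver  -22
Perth    19
add column low_plus_10 = t['low'] + 10:
        low  low_plus_10
city                    
Denver  -22          -12
Perth    19           29
add column low_plus_10_plus_4 = t['low_plus_10'] + 4:
        low  low_plus_10  low_plus_10_plus_4
city                                        
Denver  -22          -12                  -8
Perth    19           29                  33
Finally, value at position 0, column 'low_plus_10_plus_4' = -8.

-8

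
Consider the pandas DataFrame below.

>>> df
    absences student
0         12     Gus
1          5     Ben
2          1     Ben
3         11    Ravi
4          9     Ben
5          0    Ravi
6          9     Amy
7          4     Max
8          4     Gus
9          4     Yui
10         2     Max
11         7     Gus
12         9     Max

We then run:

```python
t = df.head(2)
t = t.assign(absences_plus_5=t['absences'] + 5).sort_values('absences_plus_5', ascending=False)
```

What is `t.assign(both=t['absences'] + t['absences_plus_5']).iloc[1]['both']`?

take first 2 rows:
   absences student
0        12     Gus
1         5     Ben
add column absences_plus_5 = t['absences'] + 5:
   absences student  absences_plus_5
0        12     Gus               17
1         5     Ben               10
sort by absences_plus_5 descending:
   absences student  absences_plus_5
0        12     Gus               17
1         5     Ben               10
add column both = t['absences'] + t['absences_plus_5']:
   absences student  absences_plus_5  both
0        12     Gus               17    29
1         5     Ben               10    15
The value at position 1, column 'both' is 15.

15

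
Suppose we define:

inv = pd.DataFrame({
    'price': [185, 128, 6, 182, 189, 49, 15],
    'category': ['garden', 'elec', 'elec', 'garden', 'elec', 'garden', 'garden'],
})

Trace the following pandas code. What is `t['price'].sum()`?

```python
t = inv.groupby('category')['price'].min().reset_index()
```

group by category, min of price:
category
elec       6
garden    15
Name: price, dtype: int64
reset_index():
  category  price
0     elec      6
1   garden     15

21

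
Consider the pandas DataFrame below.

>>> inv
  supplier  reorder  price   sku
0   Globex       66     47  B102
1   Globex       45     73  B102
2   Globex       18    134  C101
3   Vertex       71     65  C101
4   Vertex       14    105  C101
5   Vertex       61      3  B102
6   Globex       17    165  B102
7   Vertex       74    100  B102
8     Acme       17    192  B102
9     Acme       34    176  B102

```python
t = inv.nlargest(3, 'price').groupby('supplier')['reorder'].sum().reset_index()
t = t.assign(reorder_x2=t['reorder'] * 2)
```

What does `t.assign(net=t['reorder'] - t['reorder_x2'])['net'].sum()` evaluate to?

take 3 rows with largest price:
  supplier  reorder  price   sku
8     Acme       17    192  B102
9     Acme       34    176  B102
6   Globex       17    165  B102
group by supplier, sum of reorder:
supplier
Acme      51
Globex    17
Name: reorder, dtype: int64
reset_index():
  supplier  reorder
0     Acme       51
1   Globex       17
add column reorder_x2 = t['reorder'] * 2:
  supplier  reorder  reorder_x2
0     Acme       51         102
1   Globex       17          34
add column net = t['reorder'] - t['reorder_x2']:
  supplier  reorder  reorder_x2  net
0     Acme       51         102  -51
1   Globex       17          34  -17

-68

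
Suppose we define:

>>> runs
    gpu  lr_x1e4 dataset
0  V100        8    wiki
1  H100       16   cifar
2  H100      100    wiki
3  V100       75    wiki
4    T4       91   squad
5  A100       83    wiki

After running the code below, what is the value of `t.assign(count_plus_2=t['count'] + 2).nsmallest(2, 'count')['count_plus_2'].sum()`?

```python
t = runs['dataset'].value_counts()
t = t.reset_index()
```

6

value_counts of dataset:
dataset
wiki     4
cifar    1
squad    1
Name: count, dtype: int64
reset_index():
  dataset  count
0    wiki      4
1   cifar      1
2   squad      1
add column count_plus_2 = t['count'] + 2:
  dataset  count  count_plus_2
0    wiki      4             6
1   cifar      1             3
2   squad      1             3
take 2 rows with smallest count:
  dataset  count  count_plus_2
1   cifar      1             3
2   squad      1             3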